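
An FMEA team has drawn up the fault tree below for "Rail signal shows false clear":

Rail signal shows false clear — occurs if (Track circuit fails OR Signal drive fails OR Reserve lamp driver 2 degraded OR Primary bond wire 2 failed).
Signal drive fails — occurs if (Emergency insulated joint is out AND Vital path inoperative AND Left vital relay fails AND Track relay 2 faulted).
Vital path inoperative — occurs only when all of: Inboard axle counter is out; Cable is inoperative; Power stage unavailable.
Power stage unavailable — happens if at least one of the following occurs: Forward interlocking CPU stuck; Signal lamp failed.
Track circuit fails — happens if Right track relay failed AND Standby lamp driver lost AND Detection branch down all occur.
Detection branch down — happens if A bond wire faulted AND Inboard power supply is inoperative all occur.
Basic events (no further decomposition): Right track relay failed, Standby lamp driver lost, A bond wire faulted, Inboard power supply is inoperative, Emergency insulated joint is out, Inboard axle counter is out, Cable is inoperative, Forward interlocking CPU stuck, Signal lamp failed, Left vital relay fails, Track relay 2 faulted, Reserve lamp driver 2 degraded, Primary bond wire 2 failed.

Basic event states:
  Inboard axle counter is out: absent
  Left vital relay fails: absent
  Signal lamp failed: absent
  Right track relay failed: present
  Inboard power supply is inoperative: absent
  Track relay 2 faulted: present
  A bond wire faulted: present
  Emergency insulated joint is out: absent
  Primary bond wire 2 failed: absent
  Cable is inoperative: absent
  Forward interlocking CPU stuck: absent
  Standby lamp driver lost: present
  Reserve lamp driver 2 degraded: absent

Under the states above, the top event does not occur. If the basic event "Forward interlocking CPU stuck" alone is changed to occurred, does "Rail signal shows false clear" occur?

No

Counterfactual: set "Forward interlocking CPU stuck" to occurred.
Detection branch down [AND]: A bond wire faulted=occurs, Inboard power supply is inoperative=not → not all inputs occur → does not occur.
Track circuit fails [AND]: Right track relay failed=occurs, Standby lamp driver lost=occurs, Detection branch down=not → not all inputs occur → does not occur.
Power stage unavailable [OR]: Forward interlocking CPU stuck=occurs, Signal lamp failed=not → at least one input occurs → occurs.
Vital path inoperative [AND]: Inboard axle counter is out=not, Cable is inoperative=not, Power stage unavailable=occurs → not all inputs occur → does not occur.
Signal drive fails [AND]: Emergency insulated joint is out=not, Vital path inoperative=not, Left vital relay fails=not, Track relay 2 faulted=occurs → not all inputs occur → does not occur.
Rail signal shows false clear [OR]: Track circuit fails=not, Signal drive fails=not, Reserve lamp driver 2 degraded=not, Primary bond wire 2 failed=not → no input occurs → does not occur.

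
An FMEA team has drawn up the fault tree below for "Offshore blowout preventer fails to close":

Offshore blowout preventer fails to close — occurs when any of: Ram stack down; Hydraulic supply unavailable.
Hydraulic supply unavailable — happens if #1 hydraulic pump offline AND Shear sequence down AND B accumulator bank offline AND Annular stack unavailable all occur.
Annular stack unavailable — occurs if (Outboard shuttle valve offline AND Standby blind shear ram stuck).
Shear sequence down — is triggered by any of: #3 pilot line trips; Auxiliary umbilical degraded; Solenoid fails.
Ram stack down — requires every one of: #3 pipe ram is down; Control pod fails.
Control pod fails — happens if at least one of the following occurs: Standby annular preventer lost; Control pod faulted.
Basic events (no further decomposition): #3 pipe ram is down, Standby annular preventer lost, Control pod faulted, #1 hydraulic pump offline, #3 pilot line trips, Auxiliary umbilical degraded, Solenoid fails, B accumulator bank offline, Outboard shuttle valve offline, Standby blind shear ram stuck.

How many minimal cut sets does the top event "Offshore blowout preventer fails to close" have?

Control pod fails [OR]: union of children's cut sets → 2 cut set(s).
Ram stack down [AND]: one cut set from each child combined → 1 × 2 = 2 cut set(s).
Shear sequence down [OR]: union of children's cut sets → 3 cut set(s).
Annular stack unavailable [AND]: one cut set from each child combined → 1 × 1 = 1 cut set(s).
Hydraulic supply unavailable [AND]: one cut set from each child combined → 1 × 3 × 1 × 1 = 3 cut set(s).
Offshore blowout preventer fails to close [OR]: union of children's cut sets → 5 cut set(s).
Minimal cut sets: {#3 pipe ram is down, Standby annular preventer lost}; {#3 pipe ram is down, Control pod faulted}; {#1 hydraulic pump offline, #3 pilot line trips, B accumulator bank offline, Outboard shuttle valve offline, Standby blind shear ram stuck}; {#1 hydraulic pump offline, Auxiliary umbilical degraded, B accumulator bank offline, Outboard shuttle valve offline, Standby blind shear ram stuck}; {#1 hydraulic pump offline, B accumulator bank offline, Outboard shuttle valve offline, Solenoid fails, Standby blind shear ram stuck}.

5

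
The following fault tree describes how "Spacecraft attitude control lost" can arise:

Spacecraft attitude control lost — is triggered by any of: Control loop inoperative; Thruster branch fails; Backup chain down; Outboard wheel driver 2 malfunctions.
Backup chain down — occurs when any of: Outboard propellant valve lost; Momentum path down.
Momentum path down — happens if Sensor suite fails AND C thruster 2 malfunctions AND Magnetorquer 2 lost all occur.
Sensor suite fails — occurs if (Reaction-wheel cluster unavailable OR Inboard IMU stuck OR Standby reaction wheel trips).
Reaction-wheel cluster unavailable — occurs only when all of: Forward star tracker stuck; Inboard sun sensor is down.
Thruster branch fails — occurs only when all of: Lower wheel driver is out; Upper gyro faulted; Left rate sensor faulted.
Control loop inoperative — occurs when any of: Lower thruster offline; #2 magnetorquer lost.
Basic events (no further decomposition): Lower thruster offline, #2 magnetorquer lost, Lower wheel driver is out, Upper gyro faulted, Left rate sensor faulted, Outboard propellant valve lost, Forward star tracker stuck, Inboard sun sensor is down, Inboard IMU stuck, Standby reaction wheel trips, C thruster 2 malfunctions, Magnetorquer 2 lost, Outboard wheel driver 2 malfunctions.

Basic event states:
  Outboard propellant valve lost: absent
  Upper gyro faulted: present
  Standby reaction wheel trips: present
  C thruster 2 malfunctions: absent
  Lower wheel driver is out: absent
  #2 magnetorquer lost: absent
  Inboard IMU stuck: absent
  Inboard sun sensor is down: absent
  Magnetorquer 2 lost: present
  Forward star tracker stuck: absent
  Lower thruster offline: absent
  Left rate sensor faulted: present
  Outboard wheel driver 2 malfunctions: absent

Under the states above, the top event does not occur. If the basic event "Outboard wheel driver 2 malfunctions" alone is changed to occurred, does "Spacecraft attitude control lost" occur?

Yes

Counterfactual: set "Outboard wheel driver 2 malfunctions" to occurred.
Control loop inoperative [OR]: Lower thruster offline=not, #2 magnetorquer lost=not → no input occurs → does not occur.
Thruster branch fails [AND]: Lower wheel driver is out=not, Upper gyro faulted=occurs, Left rate sensor faulted=occurs → not all inputs occur → does not occur.
Reaction-wheel cluster unavailable [AND]: Forward star tracker stuck=not, Inboard sun sensor is down=not → not all inputs occur → does not occur.
Sensor suite fails [OR]: Reaction-wheel cluster unavailable=not, Inboard IMU stuck=not, Standby reaction wheel trips=occurs → at least one input occurs → occurs.
Momentum path down [AND]: Sensor suite fails=occurs, C thruster 2 malfunctions=not, Magnetorquer 2 lost=occurs → not all inputs occur → does not occur.
Backup chain down [OR]: Outboard propellant valve lost=not, Momentum path down=not → no input occurs → does not occur.
Spacecraft attitude control lost [OR]: Control loop inoperative=not, Thruster branch fails=not, Backup chain down=not, Outboard wheel driver 2 malfunctions=occurs → at least one input occurs → occurs.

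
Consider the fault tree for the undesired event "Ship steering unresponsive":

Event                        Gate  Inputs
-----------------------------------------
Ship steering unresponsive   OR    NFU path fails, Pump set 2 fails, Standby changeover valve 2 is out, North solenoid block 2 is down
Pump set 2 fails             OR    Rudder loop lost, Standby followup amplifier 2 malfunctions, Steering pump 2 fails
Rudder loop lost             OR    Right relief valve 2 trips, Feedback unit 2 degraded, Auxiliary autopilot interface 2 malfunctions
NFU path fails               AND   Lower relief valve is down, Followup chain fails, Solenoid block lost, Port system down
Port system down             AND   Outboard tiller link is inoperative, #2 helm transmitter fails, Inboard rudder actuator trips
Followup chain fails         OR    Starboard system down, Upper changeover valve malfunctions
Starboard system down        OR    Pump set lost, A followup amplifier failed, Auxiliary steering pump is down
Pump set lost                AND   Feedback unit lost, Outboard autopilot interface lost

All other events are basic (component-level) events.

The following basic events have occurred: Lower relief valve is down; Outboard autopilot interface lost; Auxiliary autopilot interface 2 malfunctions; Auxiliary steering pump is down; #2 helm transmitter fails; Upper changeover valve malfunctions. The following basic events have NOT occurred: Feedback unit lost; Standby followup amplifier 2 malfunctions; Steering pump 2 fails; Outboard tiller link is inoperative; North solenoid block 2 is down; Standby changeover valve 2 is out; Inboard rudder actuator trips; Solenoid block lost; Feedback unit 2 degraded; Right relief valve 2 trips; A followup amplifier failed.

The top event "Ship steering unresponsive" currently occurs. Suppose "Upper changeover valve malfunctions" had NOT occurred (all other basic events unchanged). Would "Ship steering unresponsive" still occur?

Yes

Counterfactual: set "Upper changeover valve malfunctions" to not occurred.
Pump set lost [AND]: Feedback unit lost=not, Outboard autopilot interface lost=occurs → not all inputs occur → does not occur.
Starboard system down [OR]: Pump set lost=not, A followup amplifier failed=not, Auxiliary steering pump is down=occurs → at least one input occurs → occurs.
Followup chain fails [OR]: Starboard system down=occurs, Upper changeover valve malfunctions=not → at least one input occurs → occurs.
Port system down [AND]: Outboard tiller link is inoperative=not, #2 helm transmitter fails=occurs, Inboard rudder actuator trips=not → not all inputs occur → does not occur.
NFU path fails [AND]: Lower relief valve is down=occurs, Followup chain fails=occurs, Solenoid block lost=not, Port system down=not → not all inputs occur → does not occur.
Rudder loop lost [OR]: Right relief valve 2 trips=not, Feedback unit 2 degraded=not, Auxiliary autopilot interface 2 malfunctions=occurs → at least one input occurs → occurs.
Pump set 2 fails [OR]: Rudder loop lost=occurs, Standby followup amplifier 2 malfunctions=not, Steering pump 2 fails=not → at least one input occurs → occurs.
Ship steering unresponsive [OR]: NFU path fails=not, Pump set 2 fails=occurs, Standby changeover valve 2 is out=not, North solenoid block 2 is down=not → at least one input occurs → occurs.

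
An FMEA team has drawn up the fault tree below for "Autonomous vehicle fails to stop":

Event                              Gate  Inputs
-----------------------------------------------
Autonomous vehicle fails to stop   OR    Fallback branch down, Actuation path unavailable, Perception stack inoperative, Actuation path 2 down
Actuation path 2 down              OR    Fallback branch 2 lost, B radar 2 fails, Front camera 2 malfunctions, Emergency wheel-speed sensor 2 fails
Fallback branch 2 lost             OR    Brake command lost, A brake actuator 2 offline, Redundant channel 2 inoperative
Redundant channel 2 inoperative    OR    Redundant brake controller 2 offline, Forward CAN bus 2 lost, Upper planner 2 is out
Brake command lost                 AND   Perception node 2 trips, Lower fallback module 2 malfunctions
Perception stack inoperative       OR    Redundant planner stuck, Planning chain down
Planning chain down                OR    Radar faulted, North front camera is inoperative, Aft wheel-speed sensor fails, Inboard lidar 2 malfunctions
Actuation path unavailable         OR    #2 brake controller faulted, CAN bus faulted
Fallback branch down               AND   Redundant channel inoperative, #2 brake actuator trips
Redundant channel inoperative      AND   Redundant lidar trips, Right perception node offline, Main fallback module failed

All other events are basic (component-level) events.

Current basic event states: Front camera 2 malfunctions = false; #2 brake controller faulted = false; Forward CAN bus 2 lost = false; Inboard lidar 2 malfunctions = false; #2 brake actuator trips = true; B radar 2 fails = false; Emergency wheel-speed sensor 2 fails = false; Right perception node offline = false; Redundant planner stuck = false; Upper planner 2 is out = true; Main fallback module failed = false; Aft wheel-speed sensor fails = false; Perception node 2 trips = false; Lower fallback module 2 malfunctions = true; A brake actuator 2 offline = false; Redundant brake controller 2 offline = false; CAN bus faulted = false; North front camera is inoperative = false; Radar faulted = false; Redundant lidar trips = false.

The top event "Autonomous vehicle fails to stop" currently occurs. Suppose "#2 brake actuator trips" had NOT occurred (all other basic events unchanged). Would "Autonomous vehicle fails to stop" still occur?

Counterfactual: set "#2 brake actuator trips" to not occurred.
Redundant channel inoperative [AND]: Redundant lidar trips=not, Right perception node offline=not, Main fallback module failed=not → not all inputs occur → does not occur.
Fallback branch down [AND]: Redundant channel inoperative=not, #2 brake actuator trips=not → not all inputs occur → does not occur.
Actuation path unavailable [OR]: #2 brake controller faulted=not, CAN bus faulted=not → no input occurs → does not occur.
Planning chain down [OR]: Radar faulted=not, North front camera is inoperative=not, Aft wheel-speed sensor fails=not, Inboard lidar 2 malfunctions=not → no input occurs → does not occur.
Perception stack inoperative [OR]: Redundant planner stuck=not, Planning chain down=not → no input occurs → does not occur.
Brake command lost [AND]: Perception node 2 trips=not, Lower fallback module 2 malfunctions=occurs → not all inputs occur → does not occur.
Redundant channel 2 inoperative [OR]: Redundant brake controller 2 offline=not, Forward CAN bus 2 lost=not, Upper planner 2 is out=occurs → at least one input occurs → occurs.
Fallback branch 2 lost [OR]: Brake command lost=not, A brake actuator 2 offline=not, Redundant channel 2 inoperative=occurs → at least one input occurs → occurs.
Actuation path 2 down [OR]: Fallback branch 2 lost=occurs, B radar 2 fails=not, Front camera 2 malfunctions=not, Emergency wheel-speed sensor 2 fails=not → at least one input occurs → occurs.
Autonomous vehicle fails to stop [OR]: Fallback branch down=not, Actuation path unavailable=not, Perception stack inoperative=not, Actuation path 2 down=occurs → at least one input occurs → occurs.

Yes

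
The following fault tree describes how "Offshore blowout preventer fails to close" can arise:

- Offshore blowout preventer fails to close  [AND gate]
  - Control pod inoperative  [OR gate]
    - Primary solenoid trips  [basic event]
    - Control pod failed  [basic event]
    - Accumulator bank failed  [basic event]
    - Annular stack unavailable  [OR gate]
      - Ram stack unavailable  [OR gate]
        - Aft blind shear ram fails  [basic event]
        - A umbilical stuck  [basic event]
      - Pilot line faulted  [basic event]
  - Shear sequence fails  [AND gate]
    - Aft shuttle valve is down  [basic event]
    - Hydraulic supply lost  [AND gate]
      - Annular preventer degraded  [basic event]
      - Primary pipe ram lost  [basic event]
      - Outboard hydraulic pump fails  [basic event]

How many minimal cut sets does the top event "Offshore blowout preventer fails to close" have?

6

Ram stack unavailable [OR]: union of children's cut sets → 2 cut set(s).
Annular stack unavailable [OR]: union of children's cut sets → 3 cut set(s).
Control pod inoperative [OR]: union of children's cut sets → 6 cut set(s).
Hydraulic supply lost [AND]: one cut set from each child combined → 1 × 1 × 1 = 1 cut set(s).
Shear sequence fails [AND]: one cut set from each child combined → 1 × 1 = 1 cut set(s).
Offshore blowout preventer fails to close [AND]: one cut set from each child combined → 6 × 1 = 6 cut set(s).
Minimal cut sets: {Aft shuttle valve is down, Annular preventer degraded, Outboard hydraulic pump fails, Primary pipe ram lost, Primary solenoid trips}; {Aft shuttle valve is down, Annular preventer degraded, Control pod failed, Outboard hydraulic pump fails, Primary pipe ram lost}; {Accumulator bank failed, Aft shuttle valve is down, Annular preventer degraded, Outboard hydraulic pump fails, Primary pipe ram lost}; {Aft blind shear ram fails, Aft shuttle valve is down, Annular preventer degraded, Outboard hydraulic pump fails, Primary pipe ram lost}; {A umbilical stuck, Aft shuttle valve is down, Annular preventer degraded, Outboard hydraulic pump fails, Primary pipe ram lost}; {Aft shuttle valve is down, Annular preventer degraded, Outboard hydraulic pump fails, Pilot line faulted, Primary pipe ram lost}.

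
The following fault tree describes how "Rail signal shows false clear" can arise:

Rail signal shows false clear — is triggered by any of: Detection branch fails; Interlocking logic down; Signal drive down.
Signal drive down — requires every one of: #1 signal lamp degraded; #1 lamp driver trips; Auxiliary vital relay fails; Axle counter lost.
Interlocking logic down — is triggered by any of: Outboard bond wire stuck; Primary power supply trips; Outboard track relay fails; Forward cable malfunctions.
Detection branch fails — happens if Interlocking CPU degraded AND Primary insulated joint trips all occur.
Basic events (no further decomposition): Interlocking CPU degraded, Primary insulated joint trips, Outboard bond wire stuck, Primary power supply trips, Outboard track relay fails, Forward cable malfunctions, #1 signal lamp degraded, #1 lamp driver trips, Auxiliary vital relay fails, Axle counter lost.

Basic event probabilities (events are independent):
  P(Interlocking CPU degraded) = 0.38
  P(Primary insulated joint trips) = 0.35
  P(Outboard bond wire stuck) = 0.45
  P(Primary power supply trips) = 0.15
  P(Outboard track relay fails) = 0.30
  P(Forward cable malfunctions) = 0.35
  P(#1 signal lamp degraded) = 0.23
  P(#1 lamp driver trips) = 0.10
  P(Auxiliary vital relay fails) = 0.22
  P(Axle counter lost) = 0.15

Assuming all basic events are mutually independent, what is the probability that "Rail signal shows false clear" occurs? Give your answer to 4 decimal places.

0.8157

P(Detection branch fails) [AND] = 0.38 × 0.35 = 0.133000
P(Interlocking logic down) [OR] = 1 − (1−0.45) × (1−0.15) × (1−0.30) × (1−0.35) = 0.787288
P(Signal drive down) [AND] = 0.23 × 0.10 × 0.22 × 0.15 = 0.000759
P(Rail signal shows false clear) [OR] = 1 − (1−0.133000) × (1−0.787288) × (1−0.000759) = 0.815719
Rounded to 4 decimal places: P(Rail signal shows false clear) ≈ 0.8157.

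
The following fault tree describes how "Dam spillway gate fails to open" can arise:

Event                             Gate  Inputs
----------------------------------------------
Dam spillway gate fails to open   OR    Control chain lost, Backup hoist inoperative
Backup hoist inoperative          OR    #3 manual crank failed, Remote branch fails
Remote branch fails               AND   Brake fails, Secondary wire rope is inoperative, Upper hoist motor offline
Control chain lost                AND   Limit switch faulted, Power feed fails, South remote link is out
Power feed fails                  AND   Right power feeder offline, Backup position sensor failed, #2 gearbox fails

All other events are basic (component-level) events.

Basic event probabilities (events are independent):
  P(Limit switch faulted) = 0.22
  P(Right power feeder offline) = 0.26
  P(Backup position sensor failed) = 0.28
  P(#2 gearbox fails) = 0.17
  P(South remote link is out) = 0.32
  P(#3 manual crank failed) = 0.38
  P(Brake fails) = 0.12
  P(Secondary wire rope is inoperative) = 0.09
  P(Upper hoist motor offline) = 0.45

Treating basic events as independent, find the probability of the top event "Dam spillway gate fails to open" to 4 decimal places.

P(Power feed fails) [AND] = 0.26 × 0.28 × 0.17 = 0.012376
P(Control chain lost) [AND] = 0.22 × 0.012376 × 0.32 = 0.000871
P(Remote branch fails) [AND] = 0.12 × 0.09 × 0.45 = 0.004860
P(Backup hoist inoperative) [OR] = 1 − (1−0.38) × (1−0.004860) = 0.383013
P(Dam spillway gate fails to open) [OR] = 1 − (1−0.000871) × (1−0.383013) = 0.383550
Rounded to 4 decimal places: P(Dam spillway gate fails to open) ≈ 0.3836.

0.3836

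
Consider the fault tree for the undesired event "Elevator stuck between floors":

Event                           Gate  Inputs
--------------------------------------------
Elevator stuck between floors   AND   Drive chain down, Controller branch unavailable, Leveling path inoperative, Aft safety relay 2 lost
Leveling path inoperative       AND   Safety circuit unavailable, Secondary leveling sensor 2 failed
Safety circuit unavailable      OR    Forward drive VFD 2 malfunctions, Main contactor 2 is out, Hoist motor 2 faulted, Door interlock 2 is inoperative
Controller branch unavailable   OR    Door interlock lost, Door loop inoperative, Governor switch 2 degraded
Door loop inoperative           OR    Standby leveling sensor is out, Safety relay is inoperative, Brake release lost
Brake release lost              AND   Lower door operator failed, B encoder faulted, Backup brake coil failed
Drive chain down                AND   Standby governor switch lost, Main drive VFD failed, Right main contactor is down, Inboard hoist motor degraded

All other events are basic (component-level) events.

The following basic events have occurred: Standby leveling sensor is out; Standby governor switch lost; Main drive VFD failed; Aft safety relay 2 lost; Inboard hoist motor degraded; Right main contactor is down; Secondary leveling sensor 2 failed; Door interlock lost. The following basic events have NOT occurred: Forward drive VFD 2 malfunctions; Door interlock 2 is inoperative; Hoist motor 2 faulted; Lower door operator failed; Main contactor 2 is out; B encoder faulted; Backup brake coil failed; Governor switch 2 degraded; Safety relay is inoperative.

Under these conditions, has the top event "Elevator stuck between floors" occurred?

Drive chain down [AND]: Standby governor switch lost=occurs, Main drive VFD failed=occurs, Right main contactor is down=occurs, Inboard hoist motor degraded=occurs → all inputs occur → occurs.
Brake release lost [AND]: Lower door operator failed=not, B encoder faulted=not, Backup brake coil failed=not → not all inputs occur → does not occur.
Door loop inoperative [OR]: Standby leveling sensor is out=occurs, Safety relay is inoperative=not, Brake release lost=not → at least one input occurs → occurs.
Controller branch unavailable [OR]: Door interlock lost=occurs, Door loop inoperative=occurs, Governor switch 2 degraded=not → at least one input occurs → occurs.
Safety circuit unavailable [OR]: Forward drive VFD 2 malfunctions=not, Main contactor 2 is out=not, Hoist motor 2 faulted=not, Door interlock 2 is inoperative=not → no input occurs → does not occur.
Leveling path inoperative [AND]: Safety circuit unavailable=not, Secondary leveling sensor 2 failed=occurs → not all inputs occur → does not occur.
Elevator stuck between floors [AND]: Drive chain down=occurs, Controller branch unavailable=occurs, Leveling path inoperative=not, Aft safety relay 2 lost=occurs → not all inputs occur → does not occur.

No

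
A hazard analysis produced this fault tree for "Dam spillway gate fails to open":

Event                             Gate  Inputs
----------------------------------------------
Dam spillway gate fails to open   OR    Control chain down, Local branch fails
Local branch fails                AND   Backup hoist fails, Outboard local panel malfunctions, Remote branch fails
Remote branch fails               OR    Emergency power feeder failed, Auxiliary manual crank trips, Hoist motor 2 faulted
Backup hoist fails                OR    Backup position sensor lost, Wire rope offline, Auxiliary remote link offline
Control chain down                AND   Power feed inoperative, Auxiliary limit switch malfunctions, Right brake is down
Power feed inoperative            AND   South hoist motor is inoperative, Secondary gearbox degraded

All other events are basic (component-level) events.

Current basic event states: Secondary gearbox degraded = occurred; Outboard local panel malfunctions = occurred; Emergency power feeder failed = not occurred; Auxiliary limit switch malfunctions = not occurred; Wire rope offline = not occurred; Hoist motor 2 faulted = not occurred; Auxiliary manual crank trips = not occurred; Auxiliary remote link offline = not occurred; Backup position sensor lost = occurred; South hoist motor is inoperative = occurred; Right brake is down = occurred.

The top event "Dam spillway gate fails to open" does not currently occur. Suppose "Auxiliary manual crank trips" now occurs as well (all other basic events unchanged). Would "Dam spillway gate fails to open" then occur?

Counterfactual: set "Auxiliary manual crank trips" to occurred.
Power feed inoperative [AND]: South hoist motor is inoperative=occurs, Secondary gearbox degraded=occurs → all inputs occur → occurs.
Control chain down [AND]: Power feed inoperative=occurs, Auxiliary limit switch malfunctions=not, Right brake is down=occurs → not all inputs occur → does not occur.
Backup hoist fails [OR]: Backup position sensor lost=occurs, Wire rope offline=not, Auxiliary remote link offline=not → at least one input occurs → occurs.
Remote branch fails [OR]: Emergency power feeder failed=not, Auxiliary manual crank trips=occurs, Hoist motor 2 faulted=not → at least one input occurs → occurs.
Local branch fails [AND]: Backup hoist fails=occurs, Outboard local panel malfunctions=occurs, Remote branch fails=occurs → all inputs occur → occurs.
Dam spillway gate fails to open [OR]: Control chain down=not, Local branch fails=occurs → at least one input occurs → occurs.

Yes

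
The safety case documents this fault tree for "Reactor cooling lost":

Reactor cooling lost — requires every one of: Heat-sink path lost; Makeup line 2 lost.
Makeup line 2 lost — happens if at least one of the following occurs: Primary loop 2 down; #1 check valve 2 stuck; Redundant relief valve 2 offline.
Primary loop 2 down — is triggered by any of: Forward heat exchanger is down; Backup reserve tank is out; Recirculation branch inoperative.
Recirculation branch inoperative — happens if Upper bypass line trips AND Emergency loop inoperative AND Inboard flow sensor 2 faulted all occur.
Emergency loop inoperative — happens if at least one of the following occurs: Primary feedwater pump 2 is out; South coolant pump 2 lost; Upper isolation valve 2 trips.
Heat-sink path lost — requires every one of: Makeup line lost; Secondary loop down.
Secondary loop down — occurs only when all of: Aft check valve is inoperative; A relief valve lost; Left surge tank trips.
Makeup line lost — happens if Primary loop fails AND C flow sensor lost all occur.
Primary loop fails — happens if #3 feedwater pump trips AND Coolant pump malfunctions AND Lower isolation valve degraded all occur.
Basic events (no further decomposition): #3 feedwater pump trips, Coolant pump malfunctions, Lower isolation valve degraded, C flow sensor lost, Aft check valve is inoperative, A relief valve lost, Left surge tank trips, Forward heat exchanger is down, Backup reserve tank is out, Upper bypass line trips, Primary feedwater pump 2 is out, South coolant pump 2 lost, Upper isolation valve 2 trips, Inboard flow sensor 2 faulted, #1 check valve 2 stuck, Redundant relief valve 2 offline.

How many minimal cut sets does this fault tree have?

Primary loop fails [AND]: one cut set from each child combined → 1 × 1 × 1 = 1 cut set(s).
Makeup line lost [AND]: one cut set from each child combined → 1 × 1 = 1 cut set(s).
Secondary loop down [AND]: one cut set from each child combined → 1 × 1 × 1 = 1 cut set(s).
Heat-sink path lost [AND]: one cut set from each child combined → 1 × 1 = 1 cut set(s).
Emergency loop inoperative [OR]: union of children's cut sets → 3 cut set(s).
Recirculation branch inoperative [AND]: one cut set from each child combined → 1 × 3 × 1 = 3 cut set(s).
Primary loop 2 down [OR]: union of children's cut sets → 5 cut set(s).
Makeup line 2 lost [OR]: union of children's cut sets → 7 cut set(s).
Reactor cooling lost [AND]: one cut set from each child combined → 1 × 7 = 7 cut set(s).
Minimal cut sets: {#3 feedwater pump trips, A relief valve lost, Aft check valve is inoperative, C flow sensor lost, Coolant pump malfunctions, Forward heat exchanger is down, Left surge tank trips, Lower isolation valve degraded}; {#3 feedwater pump trips, A relief valve lost, Aft check valve is inoperative, Backup reserve tank is out, C flow sensor lost, Coolant pump malfunctions, Left surge tank trips, Lower isolation valve degraded}; {#3 feedwater pump trips, A relief valve lost, Aft check valve is inoperative, C flow sensor lost, Coolant pump malfunctions, Inboard flow sensor 2 faulted, Left surge tank trips, Lower isolation valve degraded, Primary feedwater pump 2 is out, Upper bypass line trips}; {#3 feedwater pump trips, A relief valve lost, Aft check valve is inoperative, C flow sensor lost, Coolant pump malfunctions, Inboard flow sensor 2 faulted, Left surge tank trips, Lower isolation valve degraded, South coolant pump 2 lost, Upper bypass line trips}; {#3 feedwater pump trips, A relief valve lost, Aft check valve is inoperative, C flow sensor lost, Coolant pump malfunctions, Inboard flow sensor 2 faulted, Left surge tank trips, Lower isolation valve degraded, Upper bypass line trips, Upper isolation valve 2 trips}; {#1 check valve 2 stuck, #3 feedwater pump trips, A relief valve lost, Aft check valve is inoperative, C flow sensor lost, Coolant pump malfunctions, Left surge tank trips, Lower isolation valve degraded}; {#3 feedwater pump trips, A relief valve lost, Aft check valve is inoperative, C flow sensor lost, Coolant pump malfunctions, Left surge tank trips, Lower isolation valve degraded, Redundant relief valve 2 offline}.

7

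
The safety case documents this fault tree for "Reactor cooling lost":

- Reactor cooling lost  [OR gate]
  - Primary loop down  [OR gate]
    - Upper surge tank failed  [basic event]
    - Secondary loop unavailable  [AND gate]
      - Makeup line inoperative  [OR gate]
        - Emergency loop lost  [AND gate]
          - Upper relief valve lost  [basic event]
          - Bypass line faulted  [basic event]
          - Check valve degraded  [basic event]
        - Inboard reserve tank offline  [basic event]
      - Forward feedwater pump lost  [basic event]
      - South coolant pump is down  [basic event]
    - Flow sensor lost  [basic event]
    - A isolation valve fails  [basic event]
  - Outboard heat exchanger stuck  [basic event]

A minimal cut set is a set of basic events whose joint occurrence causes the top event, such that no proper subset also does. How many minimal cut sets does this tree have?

6

Emergency loop lost [AND]: one cut set from each child combined → 1 × 1 × 1 = 1 cut set(s).
Makeup line inoperative [OR]: union of children's cut sets → 2 cut set(s).
Secondary loop unavailable [AND]: one cut set from each child combined → 2 × 1 × 1 = 2 cut set(s).
Primary loop down [OR]: union of children's cut sets → 5 cut set(s).
Reactor cooling lost [OR]: union of children's cut sets → 6 cut set(s).
Minimal cut sets: {Upper surge tank failed}; {Bypass line faulted, Check valve degraded, Forward feedwater pump lost, South coolant pump is down, Upper relief valve lost}; {Forward feedwater pump lost, Inboard reserve tank offline, South coolant pump is down}; {Flow sensor lost}; {A isolation valve fails}; {Outboard heat exchanger stuck}.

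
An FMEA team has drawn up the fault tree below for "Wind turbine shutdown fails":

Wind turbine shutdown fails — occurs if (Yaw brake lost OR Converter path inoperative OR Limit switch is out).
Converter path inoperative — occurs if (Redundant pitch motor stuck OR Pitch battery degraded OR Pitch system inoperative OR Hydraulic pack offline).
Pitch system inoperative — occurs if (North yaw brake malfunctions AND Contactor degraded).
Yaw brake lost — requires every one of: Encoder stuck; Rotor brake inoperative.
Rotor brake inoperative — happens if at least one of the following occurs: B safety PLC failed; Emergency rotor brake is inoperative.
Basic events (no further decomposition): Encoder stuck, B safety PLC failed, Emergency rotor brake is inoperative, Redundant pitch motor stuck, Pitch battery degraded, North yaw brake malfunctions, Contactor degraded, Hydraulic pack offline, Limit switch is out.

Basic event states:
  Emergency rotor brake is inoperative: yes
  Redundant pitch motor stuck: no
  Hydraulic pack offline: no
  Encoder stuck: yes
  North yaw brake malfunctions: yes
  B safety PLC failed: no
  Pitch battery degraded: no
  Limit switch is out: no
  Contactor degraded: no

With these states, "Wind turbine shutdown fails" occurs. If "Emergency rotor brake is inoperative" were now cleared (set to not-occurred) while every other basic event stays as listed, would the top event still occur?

Counterfactual: set "Emergency rotor brake is inoperative" to not occurred.
Rotor brake inoperative [OR]: B safety PLC failed=not, Emergency rotor brake is inoperative=not → no input occurs → does not occur.
Yaw brake lost [AND]: Encoder stuck=occurs, Rotor brake inoperative=not → not all inputs occur → does not occur.
Pitch system inoperative [AND]: North yaw brake malfunctions=occurs, Contactor degraded=not → not all inputs occur → does not occur.
Converter path inoperative [OR]: Redundant pitch motor stuck=not, Pitch battery degraded=not, Pitch system inoperative=not, Hydraulic pack offline=not → no input occurs → does not occur.
Wind turbine shutdown fails [OR]: Yaw brake lost=not, Converter path inoperative=not, Limit switch is out=not → no input occurs → does not occur.

No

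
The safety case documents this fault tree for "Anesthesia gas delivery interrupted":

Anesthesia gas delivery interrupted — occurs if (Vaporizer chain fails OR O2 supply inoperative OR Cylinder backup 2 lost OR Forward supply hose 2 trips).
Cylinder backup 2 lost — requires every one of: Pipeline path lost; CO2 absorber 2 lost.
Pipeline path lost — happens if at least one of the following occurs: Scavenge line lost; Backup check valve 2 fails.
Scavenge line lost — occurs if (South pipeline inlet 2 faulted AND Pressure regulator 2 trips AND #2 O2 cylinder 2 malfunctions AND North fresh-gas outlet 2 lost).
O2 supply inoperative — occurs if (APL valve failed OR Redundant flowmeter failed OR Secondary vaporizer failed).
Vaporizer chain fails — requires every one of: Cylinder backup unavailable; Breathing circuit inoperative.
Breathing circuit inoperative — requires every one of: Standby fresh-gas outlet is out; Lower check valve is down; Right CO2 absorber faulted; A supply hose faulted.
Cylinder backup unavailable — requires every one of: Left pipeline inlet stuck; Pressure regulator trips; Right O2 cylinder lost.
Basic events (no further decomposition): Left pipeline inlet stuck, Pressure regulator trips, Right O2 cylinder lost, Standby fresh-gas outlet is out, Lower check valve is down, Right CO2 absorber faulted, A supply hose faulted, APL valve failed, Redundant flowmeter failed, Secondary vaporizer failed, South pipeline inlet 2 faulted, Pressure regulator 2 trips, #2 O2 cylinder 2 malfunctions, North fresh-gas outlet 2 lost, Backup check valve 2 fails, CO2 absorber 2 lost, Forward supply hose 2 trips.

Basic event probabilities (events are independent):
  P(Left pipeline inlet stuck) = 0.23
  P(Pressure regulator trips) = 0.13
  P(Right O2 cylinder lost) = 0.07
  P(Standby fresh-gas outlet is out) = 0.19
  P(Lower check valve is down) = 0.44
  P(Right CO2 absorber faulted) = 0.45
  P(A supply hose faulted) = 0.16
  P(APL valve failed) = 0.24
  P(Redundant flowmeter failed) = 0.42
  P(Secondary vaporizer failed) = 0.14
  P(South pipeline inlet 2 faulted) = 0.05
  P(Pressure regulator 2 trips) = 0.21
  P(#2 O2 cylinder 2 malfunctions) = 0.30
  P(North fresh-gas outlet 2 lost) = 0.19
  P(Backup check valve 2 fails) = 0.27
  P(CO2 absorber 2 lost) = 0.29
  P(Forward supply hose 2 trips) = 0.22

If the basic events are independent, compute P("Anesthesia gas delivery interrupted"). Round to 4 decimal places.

0.7275

P(Cylinder backup unavailable) [AND] = 0.23 × 0.13 × 0.07 = 0.002093
P(Breathing circuit inoperative) [AND] = 0.19 × 0.44 × 0.45 × 0.16 = 0.006019
P(Vaporizer chain fails) [AND] = 0.002093 × 0.006019 = 0.000013
P(O2 supply inoperative) [OR] = 1 − (1−0.24) × (1−0.42) × (1−0.14) = 0.620912
P(Scavenge line lost) [AND] = 0.05 × 0.21 × 0.30 × 0.19 = 0.000599
P(Pipeline path lost) [OR] = 1 − (1−0.000599) × (1−0.27) = 0.270437
P(Cylinder backup 2 lost) [AND] = 0.270437 × 0.29 = 0.078427
P(Anesthesia gas delivery interrupted) [OR] = 1 − (1−0.000013) × (1−0.620912) × (1−0.078427) × (1−0.22) = 0.727505
Rounded to 4 decimal places: P(Anesthesia gas delivery interrupted) ≈ 0.7275.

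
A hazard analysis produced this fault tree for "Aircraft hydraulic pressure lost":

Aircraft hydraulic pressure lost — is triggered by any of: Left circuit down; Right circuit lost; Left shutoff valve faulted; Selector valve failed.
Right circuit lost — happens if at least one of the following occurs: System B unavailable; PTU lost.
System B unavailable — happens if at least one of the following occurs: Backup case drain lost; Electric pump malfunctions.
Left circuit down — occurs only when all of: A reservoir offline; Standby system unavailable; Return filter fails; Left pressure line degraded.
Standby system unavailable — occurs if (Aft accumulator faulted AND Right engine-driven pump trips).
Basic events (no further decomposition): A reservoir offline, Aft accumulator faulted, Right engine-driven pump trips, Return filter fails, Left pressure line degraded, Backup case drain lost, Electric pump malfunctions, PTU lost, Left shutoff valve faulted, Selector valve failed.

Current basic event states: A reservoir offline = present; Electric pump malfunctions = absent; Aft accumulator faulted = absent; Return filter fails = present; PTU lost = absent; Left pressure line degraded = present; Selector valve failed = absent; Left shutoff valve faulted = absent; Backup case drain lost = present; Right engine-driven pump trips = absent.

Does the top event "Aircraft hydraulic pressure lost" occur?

Standby system unavailable [AND]: Aft accumulator faulted=not, Right engine-driven pump trips=not → not all inputs occur → does not occur.
Left circuit down [AND]: A reservoir offline=occurs, Standby system unavailable=not, Return filter fails=occurs, Left pressure line degraded=occurs → not all inputs occur → does not occur.
System B unavailable [OR]: Backup case drain lost=occurs, Electric pump malfunctions=not → at least one input occurs → occurs.
Right circuit lost [OR]: System B unavailable=occurs, PTU lost=not → at least one input occurs → occurs.
Aircraft hydraulic pressure lost [OR]: Left circuit down=not, Right circuit lost=occurs, Left shutoff valve faulted=not, Selector valve failed=not → at least one input occurs → occurs.

Yes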